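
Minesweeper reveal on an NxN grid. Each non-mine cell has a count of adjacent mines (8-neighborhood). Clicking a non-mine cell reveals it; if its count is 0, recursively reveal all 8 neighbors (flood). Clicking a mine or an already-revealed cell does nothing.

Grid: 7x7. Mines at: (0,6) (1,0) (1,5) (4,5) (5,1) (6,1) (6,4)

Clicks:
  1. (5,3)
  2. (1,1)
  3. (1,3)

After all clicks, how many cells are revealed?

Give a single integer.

Answer: 26

Derivation:
Click 1 (5,3) count=1: revealed 1 new [(5,3)] -> total=1
Click 2 (1,1) count=1: revealed 1 new [(1,1)] -> total=2
Click 3 (1,3) count=0: revealed 24 new [(0,1) (0,2) (0,3) (0,4) (1,2) (1,3) (1,4) (2,0) (2,1) (2,2) (2,3) (2,4) (3,0) (3,1) (3,2) (3,3) (3,4) (4,0) (4,1) (4,2) (4,3) (4,4) (5,2) (5,4)] -> total=26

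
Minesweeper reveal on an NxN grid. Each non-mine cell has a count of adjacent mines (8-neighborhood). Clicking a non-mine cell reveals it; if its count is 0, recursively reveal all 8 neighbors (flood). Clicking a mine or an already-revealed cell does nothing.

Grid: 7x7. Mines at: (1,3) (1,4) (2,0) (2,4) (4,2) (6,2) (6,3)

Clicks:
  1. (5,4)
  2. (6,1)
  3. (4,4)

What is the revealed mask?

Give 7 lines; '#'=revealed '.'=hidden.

Answer: .....##
.....##
.....##
...####
...####
...####
.#..###

Derivation:
Click 1 (5,4) count=1: revealed 1 new [(5,4)] -> total=1
Click 2 (6,1) count=1: revealed 1 new [(6,1)] -> total=2
Click 3 (4,4) count=0: revealed 20 new [(0,5) (0,6) (1,5) (1,6) (2,5) (2,6) (3,3) (3,4) (3,5) (3,6) (4,3) (4,4) (4,5) (4,6) (5,3) (5,5) (5,6) (6,4) (6,5) (6,6)] -> total=22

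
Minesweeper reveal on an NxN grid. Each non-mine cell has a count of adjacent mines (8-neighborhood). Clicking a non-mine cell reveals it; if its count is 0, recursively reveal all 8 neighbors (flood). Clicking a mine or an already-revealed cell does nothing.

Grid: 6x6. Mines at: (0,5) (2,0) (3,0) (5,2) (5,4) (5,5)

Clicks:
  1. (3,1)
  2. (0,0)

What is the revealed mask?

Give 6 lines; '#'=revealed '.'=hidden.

Answer: #####.
######
.#####
.#####
.#####
......

Derivation:
Click 1 (3,1) count=2: revealed 1 new [(3,1)] -> total=1
Click 2 (0,0) count=0: revealed 25 new [(0,0) (0,1) (0,2) (0,3) (0,4) (1,0) (1,1) (1,2) (1,3) (1,4) (1,5) (2,1) (2,2) (2,3) (2,4) (2,5) (3,2) (3,3) (3,4) (3,5) (4,1) (4,2) (4,3) (4,4) (4,5)] -> total=26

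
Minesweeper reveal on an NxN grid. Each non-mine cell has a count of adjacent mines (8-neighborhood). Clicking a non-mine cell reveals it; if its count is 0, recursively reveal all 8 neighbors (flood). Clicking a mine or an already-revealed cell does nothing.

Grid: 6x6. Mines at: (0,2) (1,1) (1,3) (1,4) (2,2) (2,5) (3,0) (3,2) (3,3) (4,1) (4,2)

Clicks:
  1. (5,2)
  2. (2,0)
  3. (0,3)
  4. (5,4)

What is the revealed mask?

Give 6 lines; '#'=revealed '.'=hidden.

Click 1 (5,2) count=2: revealed 1 new [(5,2)] -> total=1
Click 2 (2,0) count=2: revealed 1 new [(2,0)] -> total=2
Click 3 (0,3) count=3: revealed 1 new [(0,3)] -> total=3
Click 4 (5,4) count=0: revealed 8 new [(3,4) (3,5) (4,3) (4,4) (4,5) (5,3) (5,4) (5,5)] -> total=11

Answer: ...#..
......
#.....
....##
...###
..####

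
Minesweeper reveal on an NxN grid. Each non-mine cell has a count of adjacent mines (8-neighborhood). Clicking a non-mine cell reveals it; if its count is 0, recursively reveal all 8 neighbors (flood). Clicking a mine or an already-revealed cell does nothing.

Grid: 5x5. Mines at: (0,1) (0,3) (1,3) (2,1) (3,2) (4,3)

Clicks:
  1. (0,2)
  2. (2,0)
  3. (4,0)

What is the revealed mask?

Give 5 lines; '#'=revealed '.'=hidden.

Answer: ..#..
.....
#....
##...
##...

Derivation:
Click 1 (0,2) count=3: revealed 1 new [(0,2)] -> total=1
Click 2 (2,0) count=1: revealed 1 new [(2,0)] -> total=2
Click 3 (4,0) count=0: revealed 4 new [(3,0) (3,1) (4,0) (4,1)] -> total=6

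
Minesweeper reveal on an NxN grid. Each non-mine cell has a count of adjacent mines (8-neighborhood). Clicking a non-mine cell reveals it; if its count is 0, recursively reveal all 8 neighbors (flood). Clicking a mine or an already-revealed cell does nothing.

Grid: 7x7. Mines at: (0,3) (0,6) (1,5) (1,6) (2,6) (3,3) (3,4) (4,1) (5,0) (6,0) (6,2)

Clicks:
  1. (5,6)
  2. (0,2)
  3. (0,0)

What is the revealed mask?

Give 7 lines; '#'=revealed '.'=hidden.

Answer: ###....
###....
###....
###..##
...####
...####
...####

Derivation:
Click 1 (5,6) count=0: revealed 14 new [(3,5) (3,6) (4,3) (4,4) (4,5) (4,6) (5,3) (5,4) (5,5) (5,6) (6,3) (6,4) (6,5) (6,6)] -> total=14
Click 2 (0,2) count=1: revealed 1 new [(0,2)] -> total=15
Click 3 (0,0) count=0: revealed 11 new [(0,0) (0,1) (1,0) (1,1) (1,2) (2,0) (2,1) (2,2) (3,0) (3,1) (3,2)] -> total=26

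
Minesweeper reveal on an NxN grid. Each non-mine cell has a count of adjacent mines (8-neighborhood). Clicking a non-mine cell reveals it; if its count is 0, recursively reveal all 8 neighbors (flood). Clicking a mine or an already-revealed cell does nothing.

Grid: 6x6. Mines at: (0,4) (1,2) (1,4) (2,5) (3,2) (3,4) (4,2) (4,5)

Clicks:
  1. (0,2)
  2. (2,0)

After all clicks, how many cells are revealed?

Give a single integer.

Click 1 (0,2) count=1: revealed 1 new [(0,2)] -> total=1
Click 2 (2,0) count=0: revealed 12 new [(0,0) (0,1) (1,0) (1,1) (2,0) (2,1) (3,0) (3,1) (4,0) (4,1) (5,0) (5,1)] -> total=13

Answer: 13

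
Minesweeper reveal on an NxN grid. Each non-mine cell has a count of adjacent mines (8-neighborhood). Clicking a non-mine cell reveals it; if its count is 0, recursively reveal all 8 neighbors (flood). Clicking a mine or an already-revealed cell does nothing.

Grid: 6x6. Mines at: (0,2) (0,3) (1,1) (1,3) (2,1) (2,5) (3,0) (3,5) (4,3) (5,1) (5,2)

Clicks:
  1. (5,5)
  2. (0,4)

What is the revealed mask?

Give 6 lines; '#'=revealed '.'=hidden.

Answer: ....#.
......
......
......
....##
....##

Derivation:
Click 1 (5,5) count=0: revealed 4 new [(4,4) (4,5) (5,4) (5,5)] -> total=4
Click 2 (0,4) count=2: revealed 1 new [(0,4)] -> total=5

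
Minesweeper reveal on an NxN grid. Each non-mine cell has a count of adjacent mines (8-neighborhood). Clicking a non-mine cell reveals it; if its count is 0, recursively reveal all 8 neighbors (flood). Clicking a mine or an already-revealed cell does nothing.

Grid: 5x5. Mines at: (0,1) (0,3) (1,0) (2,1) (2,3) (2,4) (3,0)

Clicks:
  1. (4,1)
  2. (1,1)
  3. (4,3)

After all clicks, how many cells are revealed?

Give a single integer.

Answer: 9

Derivation:
Click 1 (4,1) count=1: revealed 1 new [(4,1)] -> total=1
Click 2 (1,1) count=3: revealed 1 new [(1,1)] -> total=2
Click 3 (4,3) count=0: revealed 7 new [(3,1) (3,2) (3,3) (3,4) (4,2) (4,3) (4,4)] -> total=9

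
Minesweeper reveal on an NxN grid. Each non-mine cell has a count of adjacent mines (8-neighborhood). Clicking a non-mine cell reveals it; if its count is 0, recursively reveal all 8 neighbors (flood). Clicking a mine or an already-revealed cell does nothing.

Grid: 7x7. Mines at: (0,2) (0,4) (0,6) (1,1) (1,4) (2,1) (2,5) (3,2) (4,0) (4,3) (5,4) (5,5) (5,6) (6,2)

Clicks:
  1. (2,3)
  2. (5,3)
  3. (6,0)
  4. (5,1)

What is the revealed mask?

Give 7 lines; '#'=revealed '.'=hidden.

Click 1 (2,3) count=2: revealed 1 new [(2,3)] -> total=1
Click 2 (5,3) count=3: revealed 1 new [(5,3)] -> total=2
Click 3 (6,0) count=0: revealed 4 new [(5,0) (5,1) (6,0) (6,1)] -> total=6
Click 4 (5,1) count=2: revealed 0 new [(none)] -> total=6

Answer: .......
.......
...#...
.......
.......
##.#...
##.....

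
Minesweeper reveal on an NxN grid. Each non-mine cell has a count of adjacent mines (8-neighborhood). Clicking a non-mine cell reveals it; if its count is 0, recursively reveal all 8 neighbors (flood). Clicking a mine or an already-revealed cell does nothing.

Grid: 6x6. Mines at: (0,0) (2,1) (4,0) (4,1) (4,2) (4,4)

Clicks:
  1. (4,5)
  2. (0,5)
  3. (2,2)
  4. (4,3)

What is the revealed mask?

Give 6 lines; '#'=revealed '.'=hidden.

Click 1 (4,5) count=1: revealed 1 new [(4,5)] -> total=1
Click 2 (0,5) count=0: revealed 18 new [(0,1) (0,2) (0,3) (0,4) (0,5) (1,1) (1,2) (1,3) (1,4) (1,5) (2,2) (2,3) (2,4) (2,5) (3,2) (3,3) (3,4) (3,5)] -> total=19
Click 3 (2,2) count=1: revealed 0 new [(none)] -> total=19
Click 4 (4,3) count=2: revealed 1 new [(4,3)] -> total=20

Answer: .#####
.#####
..####
..####
...#.#
......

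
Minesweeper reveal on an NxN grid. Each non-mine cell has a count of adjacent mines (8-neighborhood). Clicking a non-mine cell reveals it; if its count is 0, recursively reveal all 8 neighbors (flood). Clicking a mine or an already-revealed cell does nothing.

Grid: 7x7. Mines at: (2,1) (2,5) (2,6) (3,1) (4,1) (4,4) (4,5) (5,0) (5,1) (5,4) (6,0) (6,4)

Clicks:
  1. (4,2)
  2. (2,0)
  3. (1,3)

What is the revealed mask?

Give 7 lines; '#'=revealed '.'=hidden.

Answer: #######
#######
#.###..
..###..
..#....
.......
.......

Derivation:
Click 1 (4,2) count=3: revealed 1 new [(4,2)] -> total=1
Click 2 (2,0) count=2: revealed 1 new [(2,0)] -> total=2
Click 3 (1,3) count=0: revealed 20 new [(0,0) (0,1) (0,2) (0,3) (0,4) (0,5) (0,6) (1,0) (1,1) (1,2) (1,3) (1,4) (1,5) (1,6) (2,2) (2,3) (2,4) (3,2) (3,3) (3,4)] -> total=22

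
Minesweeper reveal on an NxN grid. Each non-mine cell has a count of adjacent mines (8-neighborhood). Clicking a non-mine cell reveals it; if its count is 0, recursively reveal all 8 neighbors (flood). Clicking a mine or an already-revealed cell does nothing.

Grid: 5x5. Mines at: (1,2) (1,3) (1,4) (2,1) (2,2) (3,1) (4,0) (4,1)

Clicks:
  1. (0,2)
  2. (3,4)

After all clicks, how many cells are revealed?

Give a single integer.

Click 1 (0,2) count=2: revealed 1 new [(0,2)] -> total=1
Click 2 (3,4) count=0: revealed 8 new [(2,3) (2,4) (3,2) (3,3) (3,4) (4,2) (4,3) (4,4)] -> total=9

Answer: 9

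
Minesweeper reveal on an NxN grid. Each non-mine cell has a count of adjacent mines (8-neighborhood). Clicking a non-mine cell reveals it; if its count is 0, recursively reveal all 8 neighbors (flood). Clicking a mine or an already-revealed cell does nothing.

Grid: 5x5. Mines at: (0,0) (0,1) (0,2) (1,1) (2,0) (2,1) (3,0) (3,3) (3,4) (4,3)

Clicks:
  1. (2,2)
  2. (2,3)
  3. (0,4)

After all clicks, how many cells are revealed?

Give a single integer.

Answer: 7

Derivation:
Click 1 (2,2) count=3: revealed 1 new [(2,2)] -> total=1
Click 2 (2,3) count=2: revealed 1 new [(2,3)] -> total=2
Click 3 (0,4) count=0: revealed 5 new [(0,3) (0,4) (1,3) (1,4) (2,4)] -> total=7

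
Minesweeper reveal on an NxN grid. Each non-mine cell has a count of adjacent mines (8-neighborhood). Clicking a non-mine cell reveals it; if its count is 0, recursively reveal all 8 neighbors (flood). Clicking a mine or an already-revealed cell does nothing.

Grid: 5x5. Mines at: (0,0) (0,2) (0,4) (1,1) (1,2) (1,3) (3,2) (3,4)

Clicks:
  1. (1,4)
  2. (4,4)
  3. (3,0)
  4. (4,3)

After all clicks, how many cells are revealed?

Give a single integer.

Click 1 (1,4) count=2: revealed 1 new [(1,4)] -> total=1
Click 2 (4,4) count=1: revealed 1 new [(4,4)] -> total=2
Click 3 (3,0) count=0: revealed 6 new [(2,0) (2,1) (3,0) (3,1) (4,0) (4,1)] -> total=8
Click 4 (4,3) count=2: revealed 1 new [(4,3)] -> total=9

Answer: 9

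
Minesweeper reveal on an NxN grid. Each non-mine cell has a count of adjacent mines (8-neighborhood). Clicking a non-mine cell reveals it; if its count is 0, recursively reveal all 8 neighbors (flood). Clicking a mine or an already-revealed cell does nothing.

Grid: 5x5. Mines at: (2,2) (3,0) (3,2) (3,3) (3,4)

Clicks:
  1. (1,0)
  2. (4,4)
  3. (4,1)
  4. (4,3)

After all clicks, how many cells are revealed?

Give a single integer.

Click 1 (1,0) count=0: revealed 14 new [(0,0) (0,1) (0,2) (0,3) (0,4) (1,0) (1,1) (1,2) (1,3) (1,4) (2,0) (2,1) (2,3) (2,4)] -> total=14
Click 2 (4,4) count=2: revealed 1 new [(4,4)] -> total=15
Click 3 (4,1) count=2: revealed 1 new [(4,1)] -> total=16
Click 4 (4,3) count=3: revealed 1 new [(4,3)] -> total=17

Answer: 17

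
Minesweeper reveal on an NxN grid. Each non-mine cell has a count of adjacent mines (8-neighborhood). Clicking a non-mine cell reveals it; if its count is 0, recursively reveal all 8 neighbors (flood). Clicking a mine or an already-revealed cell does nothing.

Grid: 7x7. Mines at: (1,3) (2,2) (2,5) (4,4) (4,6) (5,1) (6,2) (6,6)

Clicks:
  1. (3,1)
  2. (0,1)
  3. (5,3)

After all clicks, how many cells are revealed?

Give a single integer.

Click 1 (3,1) count=1: revealed 1 new [(3,1)] -> total=1
Click 2 (0,1) count=0: revealed 11 new [(0,0) (0,1) (0,2) (1,0) (1,1) (1,2) (2,0) (2,1) (3,0) (4,0) (4,1)] -> total=12
Click 3 (5,3) count=2: revealed 1 new [(5,3)] -> total=13

Answer: 13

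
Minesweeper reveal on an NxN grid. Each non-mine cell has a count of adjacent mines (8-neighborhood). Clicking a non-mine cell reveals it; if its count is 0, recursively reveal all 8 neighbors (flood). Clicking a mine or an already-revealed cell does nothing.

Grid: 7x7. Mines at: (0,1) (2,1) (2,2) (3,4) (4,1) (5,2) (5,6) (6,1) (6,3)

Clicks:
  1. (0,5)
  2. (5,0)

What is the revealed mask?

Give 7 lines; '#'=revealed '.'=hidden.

Click 1 (0,5) count=0: revealed 18 new [(0,2) (0,3) (0,4) (0,5) (0,6) (1,2) (1,3) (1,4) (1,5) (1,6) (2,3) (2,4) (2,5) (2,6) (3,5) (3,6) (4,5) (4,6)] -> total=18
Click 2 (5,0) count=2: revealed 1 new [(5,0)] -> total=19

Answer: ..#####
..#####
...####
.....##
.....##
#......
.......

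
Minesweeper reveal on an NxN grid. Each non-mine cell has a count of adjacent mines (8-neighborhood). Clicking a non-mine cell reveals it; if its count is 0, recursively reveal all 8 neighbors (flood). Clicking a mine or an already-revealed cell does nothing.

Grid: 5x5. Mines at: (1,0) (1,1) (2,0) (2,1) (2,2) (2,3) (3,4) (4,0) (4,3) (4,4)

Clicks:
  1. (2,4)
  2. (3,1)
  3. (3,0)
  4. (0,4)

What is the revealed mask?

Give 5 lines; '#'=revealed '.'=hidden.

Click 1 (2,4) count=2: revealed 1 new [(2,4)] -> total=1
Click 2 (3,1) count=4: revealed 1 new [(3,1)] -> total=2
Click 3 (3,0) count=3: revealed 1 new [(3,0)] -> total=3
Click 4 (0,4) count=0: revealed 6 new [(0,2) (0,3) (0,4) (1,2) (1,3) (1,4)] -> total=9

Answer: ..###
..###
....#
##...
.....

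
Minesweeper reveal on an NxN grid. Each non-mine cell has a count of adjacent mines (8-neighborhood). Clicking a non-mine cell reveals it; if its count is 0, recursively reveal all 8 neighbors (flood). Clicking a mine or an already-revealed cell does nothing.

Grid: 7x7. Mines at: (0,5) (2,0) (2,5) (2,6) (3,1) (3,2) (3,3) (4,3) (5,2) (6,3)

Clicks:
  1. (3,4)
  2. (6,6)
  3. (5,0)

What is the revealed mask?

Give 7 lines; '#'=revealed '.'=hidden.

Click 1 (3,4) count=3: revealed 1 new [(3,4)] -> total=1
Click 2 (6,6) count=0: revealed 11 new [(3,5) (3,6) (4,4) (4,5) (4,6) (5,4) (5,5) (5,6) (6,4) (6,5) (6,6)] -> total=12
Click 3 (5,0) count=0: revealed 6 new [(4,0) (4,1) (5,0) (5,1) (6,0) (6,1)] -> total=18

Answer: .......
.......
.......
....###
##..###
##..###
##..###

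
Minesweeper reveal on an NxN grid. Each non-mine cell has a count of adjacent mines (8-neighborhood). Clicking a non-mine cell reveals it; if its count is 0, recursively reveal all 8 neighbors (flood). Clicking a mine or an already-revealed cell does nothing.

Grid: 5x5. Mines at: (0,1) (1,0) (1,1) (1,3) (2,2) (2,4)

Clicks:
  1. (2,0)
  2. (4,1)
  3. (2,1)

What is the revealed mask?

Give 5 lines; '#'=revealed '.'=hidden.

Click 1 (2,0) count=2: revealed 1 new [(2,0)] -> total=1
Click 2 (4,1) count=0: revealed 11 new [(2,1) (3,0) (3,1) (3,2) (3,3) (3,4) (4,0) (4,1) (4,2) (4,3) (4,4)] -> total=12
Click 3 (2,1) count=3: revealed 0 new [(none)] -> total=12

Answer: .....
.....
##...
#####
#####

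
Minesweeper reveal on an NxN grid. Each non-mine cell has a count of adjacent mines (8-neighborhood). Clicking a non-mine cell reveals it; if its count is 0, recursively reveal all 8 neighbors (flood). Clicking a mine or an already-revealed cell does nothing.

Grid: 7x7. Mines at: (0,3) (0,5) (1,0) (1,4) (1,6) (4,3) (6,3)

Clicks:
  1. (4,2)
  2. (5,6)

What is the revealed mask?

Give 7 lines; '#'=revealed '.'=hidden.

Click 1 (4,2) count=1: revealed 1 new [(4,2)] -> total=1
Click 2 (5,6) count=0: revealed 15 new [(2,4) (2,5) (2,6) (3,4) (3,5) (3,6) (4,4) (4,5) (4,6) (5,4) (5,5) (5,6) (6,4) (6,5) (6,6)] -> total=16

Answer: .......
.......
....###
....###
..#.###
....###
....###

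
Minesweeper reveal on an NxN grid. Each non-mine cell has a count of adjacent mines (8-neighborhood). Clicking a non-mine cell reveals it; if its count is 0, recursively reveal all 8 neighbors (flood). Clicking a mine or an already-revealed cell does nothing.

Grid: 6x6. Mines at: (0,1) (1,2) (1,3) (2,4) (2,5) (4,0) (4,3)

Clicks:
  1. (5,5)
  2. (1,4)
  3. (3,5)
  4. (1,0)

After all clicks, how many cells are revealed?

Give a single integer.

Answer: 8

Derivation:
Click 1 (5,5) count=0: revealed 6 new [(3,4) (3,5) (4,4) (4,5) (5,4) (5,5)] -> total=6
Click 2 (1,4) count=3: revealed 1 new [(1,4)] -> total=7
Click 3 (3,5) count=2: revealed 0 new [(none)] -> total=7
Click 4 (1,0) count=1: revealed 1 new [(1,0)] -> total=8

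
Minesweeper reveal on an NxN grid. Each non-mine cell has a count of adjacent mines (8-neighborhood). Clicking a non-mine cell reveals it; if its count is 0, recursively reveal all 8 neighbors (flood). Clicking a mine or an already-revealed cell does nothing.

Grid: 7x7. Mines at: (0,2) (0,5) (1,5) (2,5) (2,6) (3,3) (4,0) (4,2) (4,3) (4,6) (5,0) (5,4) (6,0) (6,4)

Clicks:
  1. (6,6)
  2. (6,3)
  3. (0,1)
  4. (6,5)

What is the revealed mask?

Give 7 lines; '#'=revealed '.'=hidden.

Click 1 (6,6) count=0: revealed 4 new [(5,5) (5,6) (6,5) (6,6)] -> total=4
Click 2 (6,3) count=2: revealed 1 new [(6,3)] -> total=5
Click 3 (0,1) count=1: revealed 1 new [(0,1)] -> total=6
Click 4 (6,5) count=2: revealed 0 new [(none)] -> total=6

Answer: .#.....
.......
.......
.......
.......
.....##
...#.##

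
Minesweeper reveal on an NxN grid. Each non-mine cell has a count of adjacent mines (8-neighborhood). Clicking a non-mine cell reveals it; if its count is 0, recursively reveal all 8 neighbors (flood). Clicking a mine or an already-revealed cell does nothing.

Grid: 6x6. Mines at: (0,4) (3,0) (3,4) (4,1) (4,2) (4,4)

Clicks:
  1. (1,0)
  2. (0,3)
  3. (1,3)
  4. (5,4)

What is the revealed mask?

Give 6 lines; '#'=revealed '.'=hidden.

Answer: ####..
####..
####..
.###..
......
....#.

Derivation:
Click 1 (1,0) count=0: revealed 15 new [(0,0) (0,1) (0,2) (0,3) (1,0) (1,1) (1,2) (1,3) (2,0) (2,1) (2,2) (2,3) (3,1) (3,2) (3,3)] -> total=15
Click 2 (0,3) count=1: revealed 0 new [(none)] -> total=15
Click 3 (1,3) count=1: revealed 0 new [(none)] -> total=15
Click 4 (5,4) count=1: revealed 1 new [(5,4)] -> total=16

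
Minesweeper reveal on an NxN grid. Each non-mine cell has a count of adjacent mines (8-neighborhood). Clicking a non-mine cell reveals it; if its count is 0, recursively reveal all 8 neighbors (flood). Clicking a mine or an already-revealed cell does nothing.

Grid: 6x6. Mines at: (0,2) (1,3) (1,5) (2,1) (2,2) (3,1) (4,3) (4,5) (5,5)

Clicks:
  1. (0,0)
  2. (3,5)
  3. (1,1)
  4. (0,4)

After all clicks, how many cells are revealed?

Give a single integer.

Answer: 6

Derivation:
Click 1 (0,0) count=0: revealed 4 new [(0,0) (0,1) (1,0) (1,1)] -> total=4
Click 2 (3,5) count=1: revealed 1 new [(3,5)] -> total=5
Click 3 (1,1) count=3: revealed 0 new [(none)] -> total=5
Click 4 (0,4) count=2: revealed 1 new [(0,4)] -> total=6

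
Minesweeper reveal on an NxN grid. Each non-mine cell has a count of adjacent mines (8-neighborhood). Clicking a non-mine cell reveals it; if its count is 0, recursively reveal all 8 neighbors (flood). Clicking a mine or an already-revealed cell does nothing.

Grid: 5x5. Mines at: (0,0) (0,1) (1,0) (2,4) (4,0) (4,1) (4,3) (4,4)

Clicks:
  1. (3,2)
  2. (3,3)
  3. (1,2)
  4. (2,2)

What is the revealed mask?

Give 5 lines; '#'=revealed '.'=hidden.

Click 1 (3,2) count=2: revealed 1 new [(3,2)] -> total=1
Click 2 (3,3) count=3: revealed 1 new [(3,3)] -> total=2
Click 3 (1,2) count=1: revealed 1 new [(1,2)] -> total=3
Click 4 (2,2) count=0: revealed 6 new [(1,1) (1,3) (2,1) (2,2) (2,3) (3,1)] -> total=9

Answer: .....
.###.
.###.
.###.
.....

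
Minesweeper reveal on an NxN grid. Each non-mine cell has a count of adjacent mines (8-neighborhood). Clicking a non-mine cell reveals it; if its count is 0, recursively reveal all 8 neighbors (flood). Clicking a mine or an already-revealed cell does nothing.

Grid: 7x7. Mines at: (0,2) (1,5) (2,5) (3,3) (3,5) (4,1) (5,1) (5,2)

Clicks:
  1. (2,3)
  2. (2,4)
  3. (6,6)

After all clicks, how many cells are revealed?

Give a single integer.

Answer: 14

Derivation:
Click 1 (2,3) count=1: revealed 1 new [(2,3)] -> total=1
Click 2 (2,4) count=4: revealed 1 new [(2,4)] -> total=2
Click 3 (6,6) count=0: revealed 12 new [(4,3) (4,4) (4,5) (4,6) (5,3) (5,4) (5,5) (5,6) (6,3) (6,4) (6,5) (6,6)] -> total=14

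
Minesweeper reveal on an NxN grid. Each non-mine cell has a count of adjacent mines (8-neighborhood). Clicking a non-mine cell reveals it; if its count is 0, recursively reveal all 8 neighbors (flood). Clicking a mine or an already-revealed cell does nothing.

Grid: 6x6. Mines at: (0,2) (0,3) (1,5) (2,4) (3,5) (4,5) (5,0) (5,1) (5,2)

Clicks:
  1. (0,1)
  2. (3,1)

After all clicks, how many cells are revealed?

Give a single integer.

Answer: 18

Derivation:
Click 1 (0,1) count=1: revealed 1 new [(0,1)] -> total=1
Click 2 (3,1) count=0: revealed 17 new [(0,0) (1,0) (1,1) (1,2) (1,3) (2,0) (2,1) (2,2) (2,3) (3,0) (3,1) (3,2) (3,3) (4,0) (4,1) (4,2) (4,3)] -> total=18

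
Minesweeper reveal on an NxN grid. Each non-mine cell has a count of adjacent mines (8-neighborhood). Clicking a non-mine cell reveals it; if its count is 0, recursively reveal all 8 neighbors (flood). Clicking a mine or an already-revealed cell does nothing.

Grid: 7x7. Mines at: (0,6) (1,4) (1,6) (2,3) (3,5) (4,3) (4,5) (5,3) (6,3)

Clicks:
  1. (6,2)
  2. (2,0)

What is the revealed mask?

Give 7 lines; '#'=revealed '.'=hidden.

Answer: ####...
####...
###....
###....
###....
###....
###....

Derivation:
Click 1 (6,2) count=2: revealed 1 new [(6,2)] -> total=1
Click 2 (2,0) count=0: revealed 22 new [(0,0) (0,1) (0,2) (0,3) (1,0) (1,1) (1,2) (1,3) (2,0) (2,1) (2,2) (3,0) (3,1) (3,2) (4,0) (4,1) (4,2) (5,0) (5,1) (5,2) (6,0) (6,1)] -> total=23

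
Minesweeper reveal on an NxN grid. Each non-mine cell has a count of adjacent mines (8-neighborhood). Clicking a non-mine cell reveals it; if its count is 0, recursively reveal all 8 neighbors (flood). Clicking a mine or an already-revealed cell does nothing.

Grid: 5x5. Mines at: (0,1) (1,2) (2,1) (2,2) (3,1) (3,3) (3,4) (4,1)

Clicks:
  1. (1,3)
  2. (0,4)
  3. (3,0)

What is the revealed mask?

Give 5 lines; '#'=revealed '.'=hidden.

Click 1 (1,3) count=2: revealed 1 new [(1,3)] -> total=1
Click 2 (0,4) count=0: revealed 5 new [(0,3) (0,4) (1,4) (2,3) (2,4)] -> total=6
Click 3 (3,0) count=3: revealed 1 new [(3,0)] -> total=7

Answer: ...##
...##
...##
#....
.....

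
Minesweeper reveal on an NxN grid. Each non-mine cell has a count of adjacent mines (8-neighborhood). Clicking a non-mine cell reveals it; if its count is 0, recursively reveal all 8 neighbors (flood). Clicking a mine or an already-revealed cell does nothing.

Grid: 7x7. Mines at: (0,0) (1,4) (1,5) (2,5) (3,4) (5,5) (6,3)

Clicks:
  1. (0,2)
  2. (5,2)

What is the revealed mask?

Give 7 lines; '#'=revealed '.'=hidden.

Answer: .###...
####...
####...
####...
####...
####...
###....

Derivation:
Click 1 (0,2) count=0: revealed 26 new [(0,1) (0,2) (0,3) (1,0) (1,1) (1,2) (1,3) (2,0) (2,1) (2,2) (2,3) (3,0) (3,1) (3,2) (3,3) (4,0) (4,1) (4,2) (4,3) (5,0) (5,1) (5,2) (5,3) (6,0) (6,1) (6,2)] -> total=26
Click 2 (5,2) count=1: revealed 0 new [(none)] -> total=26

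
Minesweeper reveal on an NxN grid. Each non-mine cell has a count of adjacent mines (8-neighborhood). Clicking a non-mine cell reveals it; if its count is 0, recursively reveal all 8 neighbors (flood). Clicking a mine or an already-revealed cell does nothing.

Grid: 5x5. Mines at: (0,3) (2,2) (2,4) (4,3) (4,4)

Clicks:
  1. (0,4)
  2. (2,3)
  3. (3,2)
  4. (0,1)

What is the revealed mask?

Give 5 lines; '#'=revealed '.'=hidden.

Click 1 (0,4) count=1: revealed 1 new [(0,4)] -> total=1
Click 2 (2,3) count=2: revealed 1 new [(2,3)] -> total=2
Click 3 (3,2) count=2: revealed 1 new [(3,2)] -> total=3
Click 4 (0,1) count=0: revealed 13 new [(0,0) (0,1) (0,2) (1,0) (1,1) (1,2) (2,0) (2,1) (3,0) (3,1) (4,0) (4,1) (4,2)] -> total=16

Answer: ###.#
###..
##.#.
###..
###..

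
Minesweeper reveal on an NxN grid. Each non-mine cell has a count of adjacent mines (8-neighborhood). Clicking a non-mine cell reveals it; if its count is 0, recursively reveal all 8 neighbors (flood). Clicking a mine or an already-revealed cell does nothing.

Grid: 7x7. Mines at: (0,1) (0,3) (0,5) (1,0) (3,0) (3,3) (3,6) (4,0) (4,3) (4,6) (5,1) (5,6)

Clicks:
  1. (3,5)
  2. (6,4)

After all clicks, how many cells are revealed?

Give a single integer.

Click 1 (3,5) count=2: revealed 1 new [(3,5)] -> total=1
Click 2 (6,4) count=0: revealed 8 new [(5,2) (5,3) (5,4) (5,5) (6,2) (6,3) (6,4) (6,5)] -> total=9

Answer: 9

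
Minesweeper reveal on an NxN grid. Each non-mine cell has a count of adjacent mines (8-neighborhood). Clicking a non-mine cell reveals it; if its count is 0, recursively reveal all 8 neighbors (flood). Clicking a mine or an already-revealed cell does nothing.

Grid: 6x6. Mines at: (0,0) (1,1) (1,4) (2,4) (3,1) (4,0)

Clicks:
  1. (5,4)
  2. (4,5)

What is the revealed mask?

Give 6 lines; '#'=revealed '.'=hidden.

Click 1 (5,4) count=0: revealed 14 new [(3,2) (3,3) (3,4) (3,5) (4,1) (4,2) (4,3) (4,4) (4,5) (5,1) (5,2) (5,3) (5,4) (5,5)] -> total=14
Click 2 (4,5) count=0: revealed 0 new [(none)] -> total=14

Answer: ......
......
......
..####
.#####
.#####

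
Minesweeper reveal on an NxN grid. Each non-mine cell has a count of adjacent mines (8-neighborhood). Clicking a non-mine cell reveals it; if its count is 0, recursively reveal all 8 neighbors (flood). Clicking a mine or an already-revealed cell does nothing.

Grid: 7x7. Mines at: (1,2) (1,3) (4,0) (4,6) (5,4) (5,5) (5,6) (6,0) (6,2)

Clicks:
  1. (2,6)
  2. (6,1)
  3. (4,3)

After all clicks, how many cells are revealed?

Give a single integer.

Click 1 (2,6) count=0: revealed 26 new [(0,4) (0,5) (0,6) (1,4) (1,5) (1,6) (2,1) (2,2) (2,3) (2,4) (2,5) (2,6) (3,1) (3,2) (3,3) (3,4) (3,5) (3,6) (4,1) (4,2) (4,3) (4,4) (4,5) (5,1) (5,2) (5,3)] -> total=26
Click 2 (6,1) count=2: revealed 1 new [(6,1)] -> total=27
Click 3 (4,3) count=1: revealed 0 new [(none)] -> total=27

Answer: 27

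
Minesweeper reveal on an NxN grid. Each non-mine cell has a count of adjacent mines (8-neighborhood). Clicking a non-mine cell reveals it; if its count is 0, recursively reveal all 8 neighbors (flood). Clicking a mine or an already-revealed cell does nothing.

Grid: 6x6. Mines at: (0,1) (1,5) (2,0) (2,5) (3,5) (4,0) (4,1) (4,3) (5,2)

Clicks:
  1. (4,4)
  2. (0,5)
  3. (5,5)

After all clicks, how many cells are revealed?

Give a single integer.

Answer: 5

Derivation:
Click 1 (4,4) count=2: revealed 1 new [(4,4)] -> total=1
Click 2 (0,5) count=1: revealed 1 new [(0,5)] -> total=2
Click 3 (5,5) count=0: revealed 3 new [(4,5) (5,4) (5,5)] -> total=5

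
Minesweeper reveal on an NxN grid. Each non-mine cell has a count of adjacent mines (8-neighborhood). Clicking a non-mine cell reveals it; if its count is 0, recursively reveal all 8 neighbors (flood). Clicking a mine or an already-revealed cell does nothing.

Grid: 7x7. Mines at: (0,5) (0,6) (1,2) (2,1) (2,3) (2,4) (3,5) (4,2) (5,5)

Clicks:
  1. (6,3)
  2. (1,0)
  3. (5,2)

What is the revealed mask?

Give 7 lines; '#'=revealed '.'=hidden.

Answer: .......
#......
.......
##.....
##.....
#####..
#####..

Derivation:
Click 1 (6,3) count=0: revealed 14 new [(3,0) (3,1) (4,0) (4,1) (5,0) (5,1) (5,2) (5,3) (5,4) (6,0) (6,1) (6,2) (6,3) (6,4)] -> total=14
Click 2 (1,0) count=1: revealed 1 new [(1,0)] -> total=15
Click 3 (5,2) count=1: revealed 0 new [(none)] -> total=15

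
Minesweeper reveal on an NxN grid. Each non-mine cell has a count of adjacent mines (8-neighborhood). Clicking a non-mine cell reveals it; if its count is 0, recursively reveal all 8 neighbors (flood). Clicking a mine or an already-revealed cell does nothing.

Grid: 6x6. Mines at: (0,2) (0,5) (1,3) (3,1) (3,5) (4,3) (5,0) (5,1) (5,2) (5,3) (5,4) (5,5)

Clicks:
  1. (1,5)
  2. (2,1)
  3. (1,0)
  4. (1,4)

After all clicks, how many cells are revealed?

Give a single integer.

Answer: 8

Derivation:
Click 1 (1,5) count=1: revealed 1 new [(1,5)] -> total=1
Click 2 (2,1) count=1: revealed 1 new [(2,1)] -> total=2
Click 3 (1,0) count=0: revealed 5 new [(0,0) (0,1) (1,0) (1,1) (2,0)] -> total=7
Click 4 (1,4) count=2: revealed 1 new [(1,4)] -> total=8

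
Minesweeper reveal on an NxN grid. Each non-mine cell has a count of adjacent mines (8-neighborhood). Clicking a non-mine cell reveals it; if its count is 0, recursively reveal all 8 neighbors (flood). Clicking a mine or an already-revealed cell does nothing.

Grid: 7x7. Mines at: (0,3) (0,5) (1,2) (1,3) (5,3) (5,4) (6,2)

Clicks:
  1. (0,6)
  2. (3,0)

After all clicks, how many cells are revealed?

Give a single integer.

Click 1 (0,6) count=1: revealed 1 new [(0,6)] -> total=1
Click 2 (3,0) count=0: revealed 37 new [(0,0) (0,1) (1,0) (1,1) (1,4) (1,5) (1,6) (2,0) (2,1) (2,2) (2,3) (2,4) (2,5) (2,6) (3,0) (3,1) (3,2) (3,3) (3,4) (3,5) (3,6) (4,0) (4,1) (4,2) (4,3) (4,4) (4,5) (4,6) (5,0) (5,1) (5,2) (5,5) (5,6) (6,0) (6,1) (6,5) (6,6)] -> total=38

Answer: 38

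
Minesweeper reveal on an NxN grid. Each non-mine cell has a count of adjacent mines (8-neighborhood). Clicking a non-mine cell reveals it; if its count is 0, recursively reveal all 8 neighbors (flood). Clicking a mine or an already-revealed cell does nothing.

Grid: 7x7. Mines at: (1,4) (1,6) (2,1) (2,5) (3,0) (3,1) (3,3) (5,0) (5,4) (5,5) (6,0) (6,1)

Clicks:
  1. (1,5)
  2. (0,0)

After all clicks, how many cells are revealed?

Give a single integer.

Answer: 9

Derivation:
Click 1 (1,5) count=3: revealed 1 new [(1,5)] -> total=1
Click 2 (0,0) count=0: revealed 8 new [(0,0) (0,1) (0,2) (0,3) (1,0) (1,1) (1,2) (1,3)] -> total=9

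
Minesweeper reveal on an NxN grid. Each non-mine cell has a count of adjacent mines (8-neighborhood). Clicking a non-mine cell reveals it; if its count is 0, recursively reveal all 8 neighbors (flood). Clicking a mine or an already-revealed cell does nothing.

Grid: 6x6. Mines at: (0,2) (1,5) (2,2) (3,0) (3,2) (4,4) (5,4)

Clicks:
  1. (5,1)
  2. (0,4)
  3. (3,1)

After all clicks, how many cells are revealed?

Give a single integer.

Click 1 (5,1) count=0: revealed 8 new [(4,0) (4,1) (4,2) (4,3) (5,0) (5,1) (5,2) (5,3)] -> total=8
Click 2 (0,4) count=1: revealed 1 new [(0,4)] -> total=9
Click 3 (3,1) count=3: revealed 1 new [(3,1)] -> total=10

Answer: 10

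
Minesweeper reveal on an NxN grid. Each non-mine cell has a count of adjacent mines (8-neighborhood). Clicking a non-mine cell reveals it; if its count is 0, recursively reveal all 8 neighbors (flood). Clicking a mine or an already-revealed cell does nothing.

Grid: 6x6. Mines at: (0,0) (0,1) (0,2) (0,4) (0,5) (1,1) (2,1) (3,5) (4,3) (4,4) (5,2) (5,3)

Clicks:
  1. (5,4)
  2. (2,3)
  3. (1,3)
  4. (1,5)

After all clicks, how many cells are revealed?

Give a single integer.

Answer: 11

Derivation:
Click 1 (5,4) count=3: revealed 1 new [(5,4)] -> total=1
Click 2 (2,3) count=0: revealed 9 new [(1,2) (1,3) (1,4) (2,2) (2,3) (2,4) (3,2) (3,3) (3,4)] -> total=10
Click 3 (1,3) count=2: revealed 0 new [(none)] -> total=10
Click 4 (1,5) count=2: revealed 1 new [(1,5)] -> total=11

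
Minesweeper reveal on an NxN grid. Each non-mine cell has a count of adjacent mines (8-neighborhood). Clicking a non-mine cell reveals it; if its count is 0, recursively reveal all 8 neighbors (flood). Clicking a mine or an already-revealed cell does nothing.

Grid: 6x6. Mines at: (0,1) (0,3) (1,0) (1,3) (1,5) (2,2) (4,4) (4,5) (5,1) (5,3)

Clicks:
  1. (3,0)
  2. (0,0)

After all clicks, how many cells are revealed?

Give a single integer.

Click 1 (3,0) count=0: revealed 6 new [(2,0) (2,1) (3,0) (3,1) (4,0) (4,1)] -> total=6
Click 2 (0,0) count=2: revealed 1 new [(0,0)] -> total=7

Answer: 7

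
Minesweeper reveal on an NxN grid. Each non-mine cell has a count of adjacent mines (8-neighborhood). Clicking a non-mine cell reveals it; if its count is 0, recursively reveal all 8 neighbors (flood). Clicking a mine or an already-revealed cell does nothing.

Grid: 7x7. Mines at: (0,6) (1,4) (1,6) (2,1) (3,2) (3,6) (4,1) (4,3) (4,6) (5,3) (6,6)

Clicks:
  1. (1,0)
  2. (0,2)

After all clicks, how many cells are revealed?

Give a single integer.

Click 1 (1,0) count=1: revealed 1 new [(1,0)] -> total=1
Click 2 (0,2) count=0: revealed 7 new [(0,0) (0,1) (0,2) (0,3) (1,1) (1,2) (1,3)] -> total=8

Answer: 8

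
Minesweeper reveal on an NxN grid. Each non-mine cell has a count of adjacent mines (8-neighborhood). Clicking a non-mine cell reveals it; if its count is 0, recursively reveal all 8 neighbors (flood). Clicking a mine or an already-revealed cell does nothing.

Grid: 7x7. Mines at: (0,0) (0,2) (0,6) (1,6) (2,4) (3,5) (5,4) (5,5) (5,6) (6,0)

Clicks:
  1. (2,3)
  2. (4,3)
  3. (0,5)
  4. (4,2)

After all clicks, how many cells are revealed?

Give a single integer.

Answer: 24

Derivation:
Click 1 (2,3) count=1: revealed 1 new [(2,3)] -> total=1
Click 2 (4,3) count=1: revealed 1 new [(4,3)] -> total=2
Click 3 (0,5) count=2: revealed 1 new [(0,5)] -> total=3
Click 4 (4,2) count=0: revealed 21 new [(1,0) (1,1) (1,2) (1,3) (2,0) (2,1) (2,2) (3,0) (3,1) (3,2) (3,3) (4,0) (4,1) (4,2) (5,0) (5,1) (5,2) (5,3) (6,1) (6,2) (6,3)] -> total=24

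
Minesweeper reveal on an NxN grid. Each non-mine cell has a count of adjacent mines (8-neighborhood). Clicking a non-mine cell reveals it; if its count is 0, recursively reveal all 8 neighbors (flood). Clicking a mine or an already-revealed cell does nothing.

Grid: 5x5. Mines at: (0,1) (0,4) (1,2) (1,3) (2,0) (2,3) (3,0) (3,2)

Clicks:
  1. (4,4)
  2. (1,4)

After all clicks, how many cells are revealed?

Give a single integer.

Click 1 (4,4) count=0: revealed 4 new [(3,3) (3,4) (4,3) (4,4)] -> total=4
Click 2 (1,4) count=3: revealed 1 new [(1,4)] -> total=5

Answer: 5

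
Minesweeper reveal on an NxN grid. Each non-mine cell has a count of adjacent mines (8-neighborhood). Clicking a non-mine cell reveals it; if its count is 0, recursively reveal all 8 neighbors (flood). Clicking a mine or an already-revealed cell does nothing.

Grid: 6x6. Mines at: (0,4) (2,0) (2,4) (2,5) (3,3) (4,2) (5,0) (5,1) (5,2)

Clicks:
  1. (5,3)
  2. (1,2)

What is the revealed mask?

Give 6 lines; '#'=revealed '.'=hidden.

Click 1 (5,3) count=2: revealed 1 new [(5,3)] -> total=1
Click 2 (1,2) count=0: revealed 11 new [(0,0) (0,1) (0,2) (0,3) (1,0) (1,1) (1,2) (1,3) (2,1) (2,2) (2,3)] -> total=12

Answer: ####..
####..
.###..
......
......
...#..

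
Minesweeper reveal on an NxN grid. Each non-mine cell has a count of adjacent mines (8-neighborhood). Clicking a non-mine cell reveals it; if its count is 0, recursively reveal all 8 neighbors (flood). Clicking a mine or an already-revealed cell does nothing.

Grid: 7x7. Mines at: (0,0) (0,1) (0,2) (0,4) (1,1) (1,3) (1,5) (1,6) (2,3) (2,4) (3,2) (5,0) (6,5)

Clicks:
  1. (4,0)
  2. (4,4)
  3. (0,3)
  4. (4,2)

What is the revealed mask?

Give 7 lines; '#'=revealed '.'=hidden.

Click 1 (4,0) count=1: revealed 1 new [(4,0)] -> total=1
Click 2 (4,4) count=0: revealed 22 new [(2,5) (2,6) (3,3) (3,4) (3,5) (3,6) (4,1) (4,2) (4,3) (4,4) (4,5) (4,6) (5,1) (5,2) (5,3) (5,4) (5,5) (5,6) (6,1) (6,2) (6,3) (6,4)] -> total=23
Click 3 (0,3) count=3: revealed 1 new [(0,3)] -> total=24
Click 4 (4,2) count=1: revealed 0 new [(none)] -> total=24

Answer: ...#...
.......
.....##
...####
#######
.######
.####..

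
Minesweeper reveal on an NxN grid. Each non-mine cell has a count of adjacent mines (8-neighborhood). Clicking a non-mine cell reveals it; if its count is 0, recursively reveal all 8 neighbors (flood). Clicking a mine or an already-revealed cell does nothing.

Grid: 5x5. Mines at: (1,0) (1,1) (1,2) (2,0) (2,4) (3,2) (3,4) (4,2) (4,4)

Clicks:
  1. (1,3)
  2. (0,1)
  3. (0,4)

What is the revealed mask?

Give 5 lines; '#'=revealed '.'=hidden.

Click 1 (1,3) count=2: revealed 1 new [(1,3)] -> total=1
Click 2 (0,1) count=3: revealed 1 new [(0,1)] -> total=2
Click 3 (0,4) count=0: revealed 3 new [(0,3) (0,4) (1,4)] -> total=5

Answer: .#.##
...##
.....
.....
.....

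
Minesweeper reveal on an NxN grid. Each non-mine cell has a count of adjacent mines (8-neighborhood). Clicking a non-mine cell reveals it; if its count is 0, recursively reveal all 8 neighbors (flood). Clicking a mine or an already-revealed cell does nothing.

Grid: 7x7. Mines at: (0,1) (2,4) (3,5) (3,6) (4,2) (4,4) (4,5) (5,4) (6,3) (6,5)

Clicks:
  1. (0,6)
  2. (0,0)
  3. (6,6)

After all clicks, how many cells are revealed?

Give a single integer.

Answer: 14

Derivation:
Click 1 (0,6) count=0: revealed 12 new [(0,2) (0,3) (0,4) (0,5) (0,6) (1,2) (1,3) (1,4) (1,5) (1,6) (2,5) (2,6)] -> total=12
Click 2 (0,0) count=1: revealed 1 new [(0,0)] -> total=13
Click 3 (6,6) count=1: revealed 1 new [(6,6)] -> total=14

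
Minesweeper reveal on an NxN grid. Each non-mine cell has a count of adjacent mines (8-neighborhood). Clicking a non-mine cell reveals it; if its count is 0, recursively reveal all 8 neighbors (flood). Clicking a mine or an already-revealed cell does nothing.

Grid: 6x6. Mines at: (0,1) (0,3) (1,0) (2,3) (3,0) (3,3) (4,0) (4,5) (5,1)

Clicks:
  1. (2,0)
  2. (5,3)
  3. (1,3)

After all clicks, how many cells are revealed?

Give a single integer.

Answer: 8

Derivation:
Click 1 (2,0) count=2: revealed 1 new [(2,0)] -> total=1
Click 2 (5,3) count=0: revealed 6 new [(4,2) (4,3) (4,4) (5,2) (5,3) (5,4)] -> total=7
Click 3 (1,3) count=2: revealed 1 new [(1,3)] -> total=8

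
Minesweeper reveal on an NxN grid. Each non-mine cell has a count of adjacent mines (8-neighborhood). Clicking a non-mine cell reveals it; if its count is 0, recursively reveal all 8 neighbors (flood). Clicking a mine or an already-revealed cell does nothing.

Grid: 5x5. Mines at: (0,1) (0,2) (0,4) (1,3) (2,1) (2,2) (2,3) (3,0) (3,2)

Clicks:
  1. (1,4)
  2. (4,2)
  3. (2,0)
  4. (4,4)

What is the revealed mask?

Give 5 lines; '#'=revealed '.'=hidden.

Answer: .....
....#
#....
...##
..###

Derivation:
Click 1 (1,4) count=3: revealed 1 new [(1,4)] -> total=1
Click 2 (4,2) count=1: revealed 1 new [(4,2)] -> total=2
Click 3 (2,0) count=2: revealed 1 new [(2,0)] -> total=3
Click 4 (4,4) count=0: revealed 4 new [(3,3) (3,4) (4,3) (4,4)] -> total=7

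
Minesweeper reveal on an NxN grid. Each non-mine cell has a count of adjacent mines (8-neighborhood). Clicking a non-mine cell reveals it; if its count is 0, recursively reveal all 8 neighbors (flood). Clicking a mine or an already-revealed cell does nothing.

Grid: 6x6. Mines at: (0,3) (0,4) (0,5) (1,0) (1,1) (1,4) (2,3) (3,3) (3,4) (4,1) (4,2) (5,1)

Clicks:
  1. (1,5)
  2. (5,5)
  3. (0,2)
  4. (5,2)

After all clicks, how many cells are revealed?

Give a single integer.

Click 1 (1,5) count=3: revealed 1 new [(1,5)] -> total=1
Click 2 (5,5) count=0: revealed 6 new [(4,3) (4,4) (4,5) (5,3) (5,4) (5,5)] -> total=7
Click 3 (0,2) count=2: revealed 1 new [(0,2)] -> total=8
Click 4 (5,2) count=3: revealed 1 new [(5,2)] -> total=9

Answer: 9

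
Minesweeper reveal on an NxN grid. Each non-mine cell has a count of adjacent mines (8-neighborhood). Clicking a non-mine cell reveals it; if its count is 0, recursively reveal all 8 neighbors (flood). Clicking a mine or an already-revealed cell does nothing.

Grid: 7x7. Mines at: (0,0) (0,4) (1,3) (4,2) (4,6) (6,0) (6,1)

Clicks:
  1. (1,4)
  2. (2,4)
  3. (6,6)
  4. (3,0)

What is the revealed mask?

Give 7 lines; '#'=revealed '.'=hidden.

Click 1 (1,4) count=2: revealed 1 new [(1,4)] -> total=1
Click 2 (2,4) count=1: revealed 1 new [(2,4)] -> total=2
Click 3 (6,6) count=0: revealed 24 new [(0,5) (0,6) (1,5) (1,6) (2,3) (2,5) (2,6) (3,3) (3,4) (3,5) (3,6) (4,3) (4,4) (4,5) (5,2) (5,3) (5,4) (5,5) (5,6) (6,2) (6,3) (6,4) (6,5) (6,6)] -> total=26
Click 4 (3,0) count=0: revealed 13 new [(1,0) (1,1) (1,2) (2,0) (2,1) (2,2) (3,0) (3,1) (3,2) (4,0) (4,1) (5,0) (5,1)] -> total=39

Answer: .....##
###.###
#######
#######
##.###.
#######
..#####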